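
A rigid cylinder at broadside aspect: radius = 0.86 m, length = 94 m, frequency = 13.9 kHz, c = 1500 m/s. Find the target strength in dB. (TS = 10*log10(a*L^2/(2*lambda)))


45.47 dB


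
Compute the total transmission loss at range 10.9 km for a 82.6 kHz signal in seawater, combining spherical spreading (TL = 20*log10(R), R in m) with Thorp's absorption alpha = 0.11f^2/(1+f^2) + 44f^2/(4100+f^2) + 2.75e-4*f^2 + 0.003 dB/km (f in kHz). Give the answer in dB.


Step 1 (Thorp): alpha = 0.11*6822.76/(1+6822.76) + 44*6822.76/(4100+6822.76) + 2.75e-4*6822.76 + 0.003 = 29.4733 dB/km
Step 2: TL_spread = 20*log10(10900) = 80.75 dB
Step 3: TL_abs = alpha*R = 29.4733 * 10.9 = 321.26 dB
Step 4: TL_total = 80.75 + 321.26 = 402.01

402.01 dB


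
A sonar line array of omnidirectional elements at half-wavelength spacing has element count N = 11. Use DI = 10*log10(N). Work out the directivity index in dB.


10.41 dB


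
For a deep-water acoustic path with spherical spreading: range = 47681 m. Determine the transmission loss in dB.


TL = 20*log10(47681) = 93.57

93.57 dB


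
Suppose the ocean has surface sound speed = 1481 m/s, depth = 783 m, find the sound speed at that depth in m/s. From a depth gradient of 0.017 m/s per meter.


c = 1481 + 0.017 * 783 = 1494.311

1494.311 m/s


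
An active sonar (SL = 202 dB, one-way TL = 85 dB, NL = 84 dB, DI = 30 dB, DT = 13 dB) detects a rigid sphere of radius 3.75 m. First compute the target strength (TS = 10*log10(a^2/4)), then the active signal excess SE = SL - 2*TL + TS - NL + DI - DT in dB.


Step 1: TS = 10*log10(3.75^2/4) = 5.46 dB
Step 2: SE = SL - 2*TL + TS - NL + DI - DT = 202 - 2*85 + (5.46) - 84 + 30 - 13 = -29.54

-29.54 dB


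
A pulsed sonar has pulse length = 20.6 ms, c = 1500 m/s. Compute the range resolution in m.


dR = c*tau/2 = 1500 * 20.6e-3 / 2 = 15.45

15.45 m


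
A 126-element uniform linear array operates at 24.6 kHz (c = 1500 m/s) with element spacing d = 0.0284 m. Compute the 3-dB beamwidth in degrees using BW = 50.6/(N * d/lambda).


Step 1: lambda = 1500/24600 = 0.06098 m
Step 2: d/lambda = 0.0284/0.06098 = 0.4657
Step 3: BW = 50.6/(N * d/lambda) = 50.6/(126 * 0.4657) = 0.86

0.86 deg


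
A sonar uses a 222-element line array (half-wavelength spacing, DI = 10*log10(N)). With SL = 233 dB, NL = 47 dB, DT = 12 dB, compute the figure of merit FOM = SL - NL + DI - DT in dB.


Step 1: DI = 10*log10(222) = 23.46 dB
Step 2: FOM = SL - NL + DI - DT = 233 - 47 + 23.46 - 12 = 197.46

197.46 dB


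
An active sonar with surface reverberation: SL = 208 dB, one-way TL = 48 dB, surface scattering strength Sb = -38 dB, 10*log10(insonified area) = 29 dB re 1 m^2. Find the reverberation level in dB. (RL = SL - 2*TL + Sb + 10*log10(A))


RL = SL - 2*TL + Sb + 10*log10(A) = 208 - 2*48 + (-38) + 29 = 103

103 dB


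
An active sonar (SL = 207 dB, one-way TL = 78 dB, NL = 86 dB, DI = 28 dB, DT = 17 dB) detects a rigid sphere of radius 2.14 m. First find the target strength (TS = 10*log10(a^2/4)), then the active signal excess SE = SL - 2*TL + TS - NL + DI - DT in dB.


Step 1: TS = 10*log10(2.14^2/4) = 0.59 dB
Step 2: SE = SL - 2*TL + TS - NL + DI - DT = 207 - 2*78 + (0.59) - 86 + 28 - 17 = -23.41

-23.41 dB


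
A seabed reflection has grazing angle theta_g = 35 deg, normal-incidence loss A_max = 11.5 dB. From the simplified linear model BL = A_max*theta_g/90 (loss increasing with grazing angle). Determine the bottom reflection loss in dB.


BL = A_max * theta_g / 90 = 11.5 * 35 / 90 = 4.47

4.47 dB


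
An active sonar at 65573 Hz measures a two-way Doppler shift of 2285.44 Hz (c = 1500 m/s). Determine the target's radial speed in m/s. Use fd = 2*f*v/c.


26.14 m/s


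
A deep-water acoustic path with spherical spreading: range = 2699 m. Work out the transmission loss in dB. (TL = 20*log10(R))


68.62 dB


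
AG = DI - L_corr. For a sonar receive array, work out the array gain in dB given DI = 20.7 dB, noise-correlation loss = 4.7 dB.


AG = DI - L_corr = 20.7 - 4.7 = 16.0

16.0 dB


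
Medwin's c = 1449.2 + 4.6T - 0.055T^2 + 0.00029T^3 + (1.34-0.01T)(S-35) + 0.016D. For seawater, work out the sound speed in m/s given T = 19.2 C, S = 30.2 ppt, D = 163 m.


c = 1449.2 + 4.6*19.2 - 0.055*19.2^2 + 0.00029*19.2^3 + (1.34 - 0.01*19.2)*(30.2 - 35) + 0.016*163 = 1516.39

1516.39 m/s


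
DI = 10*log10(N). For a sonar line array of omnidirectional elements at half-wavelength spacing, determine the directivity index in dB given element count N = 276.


DI = 10*log10(276) = 24.41

24.41 dB


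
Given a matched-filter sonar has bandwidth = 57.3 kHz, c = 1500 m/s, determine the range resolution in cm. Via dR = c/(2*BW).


1.31 cm


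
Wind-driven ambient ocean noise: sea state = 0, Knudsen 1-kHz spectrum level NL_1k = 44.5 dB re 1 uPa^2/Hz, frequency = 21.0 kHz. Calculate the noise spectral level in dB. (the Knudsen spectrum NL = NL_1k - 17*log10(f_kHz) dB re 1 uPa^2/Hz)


NL = NL_1k - 17*log10(f_kHz) = 44.5 - 17*log10(21.0) = 44.5 - (22.48) = 22.02

22.02 dB


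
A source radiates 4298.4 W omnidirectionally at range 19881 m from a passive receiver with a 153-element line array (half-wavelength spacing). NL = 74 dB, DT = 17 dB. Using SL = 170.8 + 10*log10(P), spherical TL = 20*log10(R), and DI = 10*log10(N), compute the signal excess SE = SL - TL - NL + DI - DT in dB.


52.01 dB


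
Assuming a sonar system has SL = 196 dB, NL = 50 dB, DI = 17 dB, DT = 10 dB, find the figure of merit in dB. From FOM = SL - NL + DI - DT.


153 dB


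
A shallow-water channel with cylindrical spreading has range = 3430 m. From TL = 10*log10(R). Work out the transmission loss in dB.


TL = 10*log10(3430) = 35.35

35.35 dB


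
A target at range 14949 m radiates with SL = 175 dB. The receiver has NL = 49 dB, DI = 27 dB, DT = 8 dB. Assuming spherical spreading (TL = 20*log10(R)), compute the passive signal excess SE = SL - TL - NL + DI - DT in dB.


Step 1: TL = 20*log10(14949) = 83.49 dB
Step 2: SE = 175 - 83.49 - 49 + 27 - 8 = 61.51

61.51 dB


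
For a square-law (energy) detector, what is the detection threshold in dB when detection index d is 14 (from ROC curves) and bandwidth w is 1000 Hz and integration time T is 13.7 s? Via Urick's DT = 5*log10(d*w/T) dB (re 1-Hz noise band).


DT = 5*log10(d*w/T) = 5*log10(14 * 1000 / 13.7) = 5*log10(1021.9) = 15.05

15.05 dB


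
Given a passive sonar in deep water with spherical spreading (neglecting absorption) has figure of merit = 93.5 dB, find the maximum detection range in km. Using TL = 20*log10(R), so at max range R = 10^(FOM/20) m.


47.32 km


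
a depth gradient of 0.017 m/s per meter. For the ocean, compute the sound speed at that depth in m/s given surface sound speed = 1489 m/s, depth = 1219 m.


1509.723 m/s


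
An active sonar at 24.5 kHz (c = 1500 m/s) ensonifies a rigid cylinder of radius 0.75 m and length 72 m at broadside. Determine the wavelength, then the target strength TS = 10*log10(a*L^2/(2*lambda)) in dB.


Step 1: lambda = c/f = 1500/24500 = 0.06122 m
Step 2: TS = 10*log10(a*L^2/(2*lambda)) = 10*log10(0.75*72^2/(2*0.06122)) = 45.02

45.02 dB


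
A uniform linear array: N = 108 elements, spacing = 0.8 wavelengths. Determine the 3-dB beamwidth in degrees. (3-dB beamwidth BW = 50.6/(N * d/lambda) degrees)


BW = 50.6 / (108 * 0.8) = 50.6 / 86.4 = 0.59

0.59 deg


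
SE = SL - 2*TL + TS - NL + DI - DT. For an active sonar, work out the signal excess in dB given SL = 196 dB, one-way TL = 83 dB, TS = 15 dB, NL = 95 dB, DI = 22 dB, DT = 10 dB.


SE = SL - 2*TL + TS - NL + DI - DT = 196 - 2*83 + (15) - 95 + 22 - 10 = -38

-38 dB


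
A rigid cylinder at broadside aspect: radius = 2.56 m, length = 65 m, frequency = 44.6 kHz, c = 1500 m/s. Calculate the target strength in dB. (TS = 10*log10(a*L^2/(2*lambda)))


lambda = 1500/44600 = 0.03363 m
TS = 10*log10(2.56*65^2/(2*0.03363)) = 52.06

52.06 dB


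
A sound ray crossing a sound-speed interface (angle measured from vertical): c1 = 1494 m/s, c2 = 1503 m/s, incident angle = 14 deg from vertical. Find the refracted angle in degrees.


sin(theta2) = (c2/c1)*sin(theta1) = (1503/1494)*sin(14 deg) = 0.24338
theta2 = arcsin(0.24338) = 14.09

14.09 deg


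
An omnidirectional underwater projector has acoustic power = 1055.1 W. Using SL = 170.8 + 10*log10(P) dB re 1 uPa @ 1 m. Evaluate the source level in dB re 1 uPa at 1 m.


SL = 170.8 + 10*log10(1055.1) = 170.8 + 30.23 = 201.03

201.03 dB


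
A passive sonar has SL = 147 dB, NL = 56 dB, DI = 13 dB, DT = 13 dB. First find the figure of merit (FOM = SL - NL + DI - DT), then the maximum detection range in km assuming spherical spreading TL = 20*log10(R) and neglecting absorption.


Step 1: FOM = SL - NL + DI - DT = 147 - 56 + 13 - 13 = 91 dB
Step 2: at max range FOM = TL = 20*log10(R), so R = 10^(91/20) = 35481.34 m = 35.48 km

35.48 km


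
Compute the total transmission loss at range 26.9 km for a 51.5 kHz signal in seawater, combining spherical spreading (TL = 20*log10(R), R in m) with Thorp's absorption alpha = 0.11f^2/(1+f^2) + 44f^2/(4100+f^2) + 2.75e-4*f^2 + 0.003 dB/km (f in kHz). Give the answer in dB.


576.17 dB


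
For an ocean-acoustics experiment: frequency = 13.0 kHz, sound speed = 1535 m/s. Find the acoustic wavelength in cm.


lambda = c/f = 1535 / 13000 = 0.1181 m = 11.81 cm

11.81 cm


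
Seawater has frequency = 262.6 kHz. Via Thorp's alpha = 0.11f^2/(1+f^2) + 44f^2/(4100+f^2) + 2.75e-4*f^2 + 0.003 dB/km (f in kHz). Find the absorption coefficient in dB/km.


60.607 dB/km


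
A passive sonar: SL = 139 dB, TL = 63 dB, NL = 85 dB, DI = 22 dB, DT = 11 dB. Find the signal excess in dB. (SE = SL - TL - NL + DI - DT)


2 dB


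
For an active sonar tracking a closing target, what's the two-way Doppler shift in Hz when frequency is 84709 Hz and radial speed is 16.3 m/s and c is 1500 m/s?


fd = 2*f*v/c = 2 * 84709 * 16.3 / 1500 = 1841.01

1841.01 Hz


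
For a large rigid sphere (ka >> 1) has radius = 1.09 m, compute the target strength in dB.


-5.27 dB


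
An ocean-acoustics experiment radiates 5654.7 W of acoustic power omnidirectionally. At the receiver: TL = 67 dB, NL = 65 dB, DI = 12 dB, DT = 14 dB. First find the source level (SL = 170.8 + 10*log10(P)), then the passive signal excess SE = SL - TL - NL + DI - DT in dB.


Step 1: SL = 170.8 + 10*log10(5654.7) = 208.32 dB
Step 2: SE = SL - TL - NL + DI - DT = 208.32 - 67 - 65 + 12 - 14 = 74.32

74.32 dB


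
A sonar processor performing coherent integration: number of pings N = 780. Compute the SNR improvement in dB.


Gain = 10*log10(780) = 28.92

28.92 dB


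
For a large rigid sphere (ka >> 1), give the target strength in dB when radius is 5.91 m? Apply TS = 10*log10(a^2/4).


9.41 dB


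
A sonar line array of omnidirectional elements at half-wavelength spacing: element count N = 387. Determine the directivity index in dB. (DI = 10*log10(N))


25.88 dB


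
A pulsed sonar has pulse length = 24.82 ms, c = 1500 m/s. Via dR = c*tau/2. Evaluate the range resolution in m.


18.615 m


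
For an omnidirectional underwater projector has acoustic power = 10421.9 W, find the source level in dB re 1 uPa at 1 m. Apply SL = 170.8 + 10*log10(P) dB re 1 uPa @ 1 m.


SL = 170.8 + 10*log10(10421.9) = 170.8 + 40.18 = 210.98

210.98 dB


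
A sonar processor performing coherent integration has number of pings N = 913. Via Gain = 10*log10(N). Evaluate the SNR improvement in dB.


29.6 dB


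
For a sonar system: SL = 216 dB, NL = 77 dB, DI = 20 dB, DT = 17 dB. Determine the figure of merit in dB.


FOM = SL - NL + DI - DT = 216 - 77 + 20 - 17 = 142

142 dB


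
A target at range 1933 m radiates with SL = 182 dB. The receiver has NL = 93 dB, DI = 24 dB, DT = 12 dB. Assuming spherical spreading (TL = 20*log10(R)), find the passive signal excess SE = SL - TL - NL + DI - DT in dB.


Step 1: TL = 20*log10(1933) = 65.72 dB
Step 2: SE = 182 - 65.72 - 93 + 24 - 12 = 35.28

35.28 dB


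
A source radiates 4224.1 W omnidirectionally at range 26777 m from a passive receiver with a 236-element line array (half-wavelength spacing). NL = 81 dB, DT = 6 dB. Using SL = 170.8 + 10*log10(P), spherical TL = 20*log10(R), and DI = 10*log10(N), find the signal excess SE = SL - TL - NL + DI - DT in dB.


55.23 dB


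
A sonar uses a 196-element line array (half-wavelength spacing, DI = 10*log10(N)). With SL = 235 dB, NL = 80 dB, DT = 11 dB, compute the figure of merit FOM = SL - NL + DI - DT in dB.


166.92 dB


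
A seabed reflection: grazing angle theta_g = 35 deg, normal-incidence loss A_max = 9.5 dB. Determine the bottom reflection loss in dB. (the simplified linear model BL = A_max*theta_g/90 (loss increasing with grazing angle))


BL = A_max * theta_g / 90 = 9.5 * 35 / 90 = 3.69

3.69 dB


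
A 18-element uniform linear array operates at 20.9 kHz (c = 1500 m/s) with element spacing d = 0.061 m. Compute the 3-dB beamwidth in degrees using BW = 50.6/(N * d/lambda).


Step 1: lambda = 1500/20900 = 0.07177 m
Step 2: d/lambda = 0.061/0.07177 = 0.8499
Step 3: BW = 50.6/(N * d/lambda) = 50.6/(18 * 0.8499) = 3.31

3.31 deg


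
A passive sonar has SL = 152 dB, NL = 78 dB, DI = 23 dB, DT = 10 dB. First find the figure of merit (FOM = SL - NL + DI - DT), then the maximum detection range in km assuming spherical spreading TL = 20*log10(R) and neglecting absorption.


Step 1: FOM = SL - NL + DI - DT = 152 - 78 + 23 - 10 = 87 dB
Step 2: at max range FOM = TL = 20*log10(R), so R = 10^(87/20) = 22387.21 m = 22.39 km

22.39 km


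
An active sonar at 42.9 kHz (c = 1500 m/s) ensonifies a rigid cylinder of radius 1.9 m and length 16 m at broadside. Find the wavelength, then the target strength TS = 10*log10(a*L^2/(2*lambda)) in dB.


Step 1: lambda = c/f = 1500/42900 = 0.03497 m
Step 2: TS = 10*log10(a*L^2/(2*lambda)) = 10*log10(1.9*16^2/(2*0.03497)) = 38.42

38.42 dB


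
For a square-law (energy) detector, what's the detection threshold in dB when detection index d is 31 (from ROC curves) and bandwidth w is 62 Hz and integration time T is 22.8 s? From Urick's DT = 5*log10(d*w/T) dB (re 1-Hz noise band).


DT = 5*log10(d*w/T) = 5*log10(31 * 62 / 22.8) = 5*log10(84.3) = 9.63

9.63 dB


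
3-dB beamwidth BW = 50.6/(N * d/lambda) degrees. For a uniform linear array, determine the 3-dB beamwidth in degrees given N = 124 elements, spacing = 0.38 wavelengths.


1.07 deg


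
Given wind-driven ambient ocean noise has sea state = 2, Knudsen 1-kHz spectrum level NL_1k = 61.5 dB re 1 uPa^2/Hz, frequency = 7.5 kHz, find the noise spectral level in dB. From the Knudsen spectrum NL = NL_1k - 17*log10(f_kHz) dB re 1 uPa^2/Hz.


NL = NL_1k - 17*log10(f_kHz) = 61.5 - 17*log10(7.5) = 61.5 - (14.88) = 46.62

46.62 dB


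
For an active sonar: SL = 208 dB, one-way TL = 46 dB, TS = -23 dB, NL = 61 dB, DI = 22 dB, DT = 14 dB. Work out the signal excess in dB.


SE = SL - 2*TL + TS - NL + DI - DT = 208 - 2*46 + (-23) - 61 + 22 - 14 = 40

40 dB


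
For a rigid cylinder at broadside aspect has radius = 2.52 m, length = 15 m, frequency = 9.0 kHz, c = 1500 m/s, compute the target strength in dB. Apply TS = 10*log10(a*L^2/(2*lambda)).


32.31 dB


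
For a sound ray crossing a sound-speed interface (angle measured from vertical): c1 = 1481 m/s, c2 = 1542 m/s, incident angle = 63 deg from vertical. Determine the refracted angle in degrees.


sin(theta2) = (c2/c1)*sin(theta1) = (1542/1481)*sin(63 deg) = 0.92771
theta2 = arcsin(0.92771) = 68.08

68.08 deg


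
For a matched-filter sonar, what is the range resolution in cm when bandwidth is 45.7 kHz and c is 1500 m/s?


dR = c/(2*BW) = 1500 / (2 * 45.7e3) = 0.0164 m = 1.64 cm

1.64 cm


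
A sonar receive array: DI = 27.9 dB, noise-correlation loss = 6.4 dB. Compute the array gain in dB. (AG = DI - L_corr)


21.5 dB


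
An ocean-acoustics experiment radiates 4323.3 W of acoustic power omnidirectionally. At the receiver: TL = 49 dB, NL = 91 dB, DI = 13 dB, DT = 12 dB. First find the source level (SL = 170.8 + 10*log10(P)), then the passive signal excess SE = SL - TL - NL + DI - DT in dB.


Step 1: SL = 170.8 + 10*log10(4323.3) = 207.16 dB
Step 2: SE = SL - TL - NL + DI - DT = 207.16 - 49 - 91 + 13 - 12 = 68.16

68.16 dB


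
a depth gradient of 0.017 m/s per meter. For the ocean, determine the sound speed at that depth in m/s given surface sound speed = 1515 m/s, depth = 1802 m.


c = 1515 + 0.017 * 1802 = 1545.634

1545.634 m/s


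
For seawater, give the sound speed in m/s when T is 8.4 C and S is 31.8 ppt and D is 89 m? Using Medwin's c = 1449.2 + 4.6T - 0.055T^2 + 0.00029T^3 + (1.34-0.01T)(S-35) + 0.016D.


c = 1449.2 + 4.6*8.4 - 0.055*8.4^2 + 0.00029*8.4^3 + (1.34 - 0.01*8.4)*(31.8 - 35) + 0.016*89 = 1481.54

1481.54 m/s


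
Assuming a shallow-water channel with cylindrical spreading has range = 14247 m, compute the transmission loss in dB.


TL = 10*log10(14247) = 41.54

41.54 dB


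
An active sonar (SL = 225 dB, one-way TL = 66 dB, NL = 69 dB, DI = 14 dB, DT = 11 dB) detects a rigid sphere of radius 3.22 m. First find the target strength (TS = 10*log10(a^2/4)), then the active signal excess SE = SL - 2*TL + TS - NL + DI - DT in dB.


Step 1: TS = 10*log10(3.22^2/4) = 4.14 dB
Step 2: SE = SL - 2*TL + TS - NL + DI - DT = 225 - 2*66 + (4.14) - 69 + 14 - 11 = 31.14

31.14 dB


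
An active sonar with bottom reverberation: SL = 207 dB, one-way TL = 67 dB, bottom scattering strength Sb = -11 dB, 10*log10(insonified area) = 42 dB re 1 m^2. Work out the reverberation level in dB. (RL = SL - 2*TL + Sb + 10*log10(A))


RL = SL - 2*TL + Sb + 10*log10(A) = 207 - 2*67 + (-11) + 42 = 104

104 dB


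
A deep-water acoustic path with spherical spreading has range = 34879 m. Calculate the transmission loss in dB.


TL = 20*log10(34879) = 90.85

90.85 dB


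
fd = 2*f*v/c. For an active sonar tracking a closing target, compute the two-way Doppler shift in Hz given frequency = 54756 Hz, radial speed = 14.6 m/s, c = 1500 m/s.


fd = 2*f*v/c = 2 * 54756 * 14.6 / 1500 = 1065.92

1065.92 Hz


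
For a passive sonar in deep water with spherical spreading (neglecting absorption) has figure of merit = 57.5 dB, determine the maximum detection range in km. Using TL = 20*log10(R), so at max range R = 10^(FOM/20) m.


At max range FOM = TL, so 20*log10(R) = 57.5
R = 10^(57.5/20) = 749.89 m = 0.75 km

0.75 km


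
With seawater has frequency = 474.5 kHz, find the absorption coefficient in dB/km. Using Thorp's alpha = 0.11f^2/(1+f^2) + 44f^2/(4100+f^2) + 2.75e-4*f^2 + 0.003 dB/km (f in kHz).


f^2 = 225150.25
alpha = 0.11*225150.25/(1+225150.25) + 44*225150.25/(4100+225150.25) + 2.75e-4*225150.25 + 0.003 = 105.242

105.242 dB/km


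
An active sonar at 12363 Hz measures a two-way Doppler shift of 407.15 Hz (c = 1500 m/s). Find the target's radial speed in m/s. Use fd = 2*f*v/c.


24.7 m/s


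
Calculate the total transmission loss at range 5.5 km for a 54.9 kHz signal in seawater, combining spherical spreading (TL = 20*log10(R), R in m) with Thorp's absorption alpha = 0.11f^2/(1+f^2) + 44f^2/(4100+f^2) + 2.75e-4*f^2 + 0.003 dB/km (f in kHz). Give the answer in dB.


Step 1 (Thorp): alpha = 0.11*3014.01/(1+3014.01) + 44*3014.01/(4100+3014.01) + 2.75e-4*3014.01 + 0.003 = 19.5834 dB/km
Step 2: TL_spread = 20*log10(5500) = 74.81 dB
Step 3: TL_abs = alpha*R = 19.5834 * 5.5 = 107.71 dB
Step 4: TL_total = 74.81 + 107.71 = 182.52

182.52 dB


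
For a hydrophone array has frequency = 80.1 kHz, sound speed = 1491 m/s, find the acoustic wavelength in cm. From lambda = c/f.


lambda = c/f = 1491 / 80100 = 0.0186 m = 1.86 cm

1.86 cm


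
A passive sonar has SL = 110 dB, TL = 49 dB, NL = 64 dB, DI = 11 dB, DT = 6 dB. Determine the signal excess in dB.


SE = SL - TL - NL + DI - DT = 110 - 49 - 64 + 11 - 6 = 2

2 dB


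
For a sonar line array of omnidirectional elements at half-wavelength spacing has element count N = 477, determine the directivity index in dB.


DI = 10*log10(477) = 26.79

26.79 dB


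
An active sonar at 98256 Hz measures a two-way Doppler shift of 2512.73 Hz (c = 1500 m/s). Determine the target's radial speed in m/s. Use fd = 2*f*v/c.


From fd = 2*f*v/c, v = c*fd/(2*f) = 1500 * 2512.73 / (2*98256) = 19.18

19.18 m/s


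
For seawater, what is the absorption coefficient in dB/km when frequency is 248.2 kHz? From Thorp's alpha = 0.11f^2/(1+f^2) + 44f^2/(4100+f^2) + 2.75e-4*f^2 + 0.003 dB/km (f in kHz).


f^2 = 61603.24
alpha = 0.11*61603.24/(1+61603.24) + 44*61603.24/(4100+61603.24) + 2.75e-4*61603.24 + 0.003 = 58.308

58.308 dB/km


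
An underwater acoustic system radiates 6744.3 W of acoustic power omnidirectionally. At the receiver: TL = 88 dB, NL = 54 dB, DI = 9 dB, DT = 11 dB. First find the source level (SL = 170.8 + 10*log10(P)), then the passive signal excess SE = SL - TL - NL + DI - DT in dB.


Step 1: SL = 170.8 + 10*log10(6744.3) = 209.09 dB
Step 2: SE = SL - TL - NL + DI - DT = 209.09 - 88 - 54 + 9 - 11 = 65.09

65.09 dB


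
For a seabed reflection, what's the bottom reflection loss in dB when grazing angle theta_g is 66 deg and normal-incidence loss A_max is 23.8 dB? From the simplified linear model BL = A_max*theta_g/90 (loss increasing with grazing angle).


17.45 dB


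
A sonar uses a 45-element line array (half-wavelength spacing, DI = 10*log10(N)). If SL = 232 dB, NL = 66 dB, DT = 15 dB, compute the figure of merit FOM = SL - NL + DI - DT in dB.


Step 1: DI = 10*log10(45) = 16.53 dB
Step 2: FOM = SL - NL + DI - DT = 232 - 66 + 16.53 - 15 = 167.53

167.53 dB


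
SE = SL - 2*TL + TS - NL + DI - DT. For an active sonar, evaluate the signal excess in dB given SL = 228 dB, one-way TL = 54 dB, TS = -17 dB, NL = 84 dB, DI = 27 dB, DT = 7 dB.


39 dB


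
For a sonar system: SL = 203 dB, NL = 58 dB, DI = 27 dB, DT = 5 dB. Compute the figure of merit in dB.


FOM = SL - NL + DI - DT = 203 - 58 + 27 - 5 = 167

167 dB


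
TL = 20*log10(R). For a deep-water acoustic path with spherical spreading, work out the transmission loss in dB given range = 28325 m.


TL = 20*log10(28325) = 89.04

89.04 dB


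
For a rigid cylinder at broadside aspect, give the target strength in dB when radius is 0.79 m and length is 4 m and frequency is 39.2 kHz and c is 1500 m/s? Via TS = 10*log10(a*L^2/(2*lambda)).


lambda = 1500/39200 = 0.03827 m
TS = 10*log10(0.79*4^2/(2*0.03827)) = 22.18

22.18 dB


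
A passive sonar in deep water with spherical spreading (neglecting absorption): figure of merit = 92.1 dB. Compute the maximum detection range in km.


40.27 km


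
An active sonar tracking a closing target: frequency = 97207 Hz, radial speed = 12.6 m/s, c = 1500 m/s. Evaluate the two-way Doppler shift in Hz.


fd = 2*f*v/c = 2 * 97207 * 12.6 / 1500 = 1633.08

1633.08 Hz


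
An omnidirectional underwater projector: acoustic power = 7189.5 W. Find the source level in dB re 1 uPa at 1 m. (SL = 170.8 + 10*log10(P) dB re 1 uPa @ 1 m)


SL = 170.8 + 10*log10(7189.5) = 170.8 + 38.57 = 209.37

209.37 dB


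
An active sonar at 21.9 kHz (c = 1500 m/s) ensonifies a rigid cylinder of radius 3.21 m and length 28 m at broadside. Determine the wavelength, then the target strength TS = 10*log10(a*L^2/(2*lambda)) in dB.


Step 1: lambda = c/f = 1500/21900 = 0.06849 m
Step 2: TS = 10*log10(a*L^2/(2*lambda)) = 10*log10(3.21*28^2/(2*0.06849)) = 42.64

42.64 dB


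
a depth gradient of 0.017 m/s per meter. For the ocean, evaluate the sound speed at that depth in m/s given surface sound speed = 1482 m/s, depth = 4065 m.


1551.105 m/s


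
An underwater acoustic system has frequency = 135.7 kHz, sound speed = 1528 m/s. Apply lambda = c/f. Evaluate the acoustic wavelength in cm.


lambda = c/f = 1528 / 135700 = 0.0113 m = 1.13 cm

1.13 cm


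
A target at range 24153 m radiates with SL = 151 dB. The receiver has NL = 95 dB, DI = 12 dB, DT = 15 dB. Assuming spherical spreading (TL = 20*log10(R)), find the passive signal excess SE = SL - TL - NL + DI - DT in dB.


-34.66 dB


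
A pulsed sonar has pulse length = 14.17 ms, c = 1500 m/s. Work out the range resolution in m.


dR = c*tau/2 = 1500 * 14.17e-3 / 2 = 10.6275

10.6275 m


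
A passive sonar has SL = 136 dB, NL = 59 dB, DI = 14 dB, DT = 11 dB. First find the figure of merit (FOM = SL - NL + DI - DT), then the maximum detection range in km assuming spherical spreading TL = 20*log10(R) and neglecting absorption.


Step 1: FOM = SL - NL + DI - DT = 136 - 59 + 14 - 11 = 80 dB
Step 2: at max range FOM = TL = 20*log10(R), so R = 10^(80/20) = 10000.0 m = 10.0 km

10.0 km


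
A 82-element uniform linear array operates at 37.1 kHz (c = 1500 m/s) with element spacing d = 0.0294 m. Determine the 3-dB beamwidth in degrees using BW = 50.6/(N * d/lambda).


Step 1: lambda = 1500/37100 = 0.04043 m
Step 2: d/lambda = 0.0294/0.04043 = 0.7272
Step 3: BW = 50.6/(N * d/lambda) = 50.6/(82 * 0.7272) = 0.85

0.85 deg


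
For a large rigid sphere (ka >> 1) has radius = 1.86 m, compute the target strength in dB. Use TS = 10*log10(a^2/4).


-0.63 dB


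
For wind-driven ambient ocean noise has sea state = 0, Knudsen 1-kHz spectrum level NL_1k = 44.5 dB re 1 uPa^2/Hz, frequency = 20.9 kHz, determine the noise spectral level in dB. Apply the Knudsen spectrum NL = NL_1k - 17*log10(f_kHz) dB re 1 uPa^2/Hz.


22.06 dB


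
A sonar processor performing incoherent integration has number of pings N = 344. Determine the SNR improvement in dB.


12.68 dB


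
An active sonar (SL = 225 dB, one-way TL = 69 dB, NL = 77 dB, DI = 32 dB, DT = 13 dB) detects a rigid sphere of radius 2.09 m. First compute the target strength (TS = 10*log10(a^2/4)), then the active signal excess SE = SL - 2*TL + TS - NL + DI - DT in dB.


Step 1: TS = 10*log10(2.09^2/4) = 0.38 dB
Step 2: SE = SL - 2*TL + TS - NL + DI - DT = 225 - 2*69 + (0.38) - 77 + 32 - 13 = 29.38

29.38 dB


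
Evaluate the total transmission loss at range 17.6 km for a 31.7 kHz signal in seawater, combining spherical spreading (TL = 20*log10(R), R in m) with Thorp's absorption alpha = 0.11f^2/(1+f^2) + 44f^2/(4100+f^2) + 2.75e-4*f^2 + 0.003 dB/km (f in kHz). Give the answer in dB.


244.2 dB


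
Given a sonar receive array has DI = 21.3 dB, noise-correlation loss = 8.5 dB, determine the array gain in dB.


AG = DI - L_corr = 21.3 - 8.5 = 12.8

12.8 dB


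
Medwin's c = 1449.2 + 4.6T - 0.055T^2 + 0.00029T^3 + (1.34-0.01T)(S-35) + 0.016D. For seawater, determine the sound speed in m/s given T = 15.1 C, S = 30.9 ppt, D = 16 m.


c = 1449.2 + 4.6*15.1 - 0.055*15.1^2 + 0.00029*15.1^3 + (1.34 - 0.01*15.1)*(30.9 - 35) + 0.016*16 = 1502.5

1502.5 m/s


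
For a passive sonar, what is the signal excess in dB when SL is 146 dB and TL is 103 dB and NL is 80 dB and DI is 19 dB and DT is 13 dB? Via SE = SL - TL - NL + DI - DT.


SE = SL - TL - NL + DI - DT = 146 - 103 - 80 + 19 - 13 = -31

-31 dB


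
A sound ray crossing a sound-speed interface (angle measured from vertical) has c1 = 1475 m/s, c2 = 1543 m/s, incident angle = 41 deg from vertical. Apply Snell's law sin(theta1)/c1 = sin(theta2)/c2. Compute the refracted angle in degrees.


sin(theta2) = (c2/c1)*sin(theta1) = (1543/1475)*sin(41 deg) = 0.6863
theta2 = arcsin(0.6863) = 43.34

43.34 deg


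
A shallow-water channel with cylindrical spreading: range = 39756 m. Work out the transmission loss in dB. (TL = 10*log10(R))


45.99 dB


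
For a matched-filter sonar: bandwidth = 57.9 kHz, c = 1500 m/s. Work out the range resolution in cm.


dR = c/(2*BW) = 1500 / (2 * 57.9e3) = 0.013 m = 1.3 cm

1.3 cm


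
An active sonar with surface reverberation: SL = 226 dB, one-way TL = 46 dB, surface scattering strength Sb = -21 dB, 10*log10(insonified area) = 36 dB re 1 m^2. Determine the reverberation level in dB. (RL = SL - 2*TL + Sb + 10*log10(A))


RL = SL - 2*TL + Sb + 10*log10(A) = 226 - 2*46 + (-21) + 36 = 149

149 dB


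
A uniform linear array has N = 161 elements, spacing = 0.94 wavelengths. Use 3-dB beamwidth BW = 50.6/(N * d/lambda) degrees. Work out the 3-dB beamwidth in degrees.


BW = 50.6 / (161 * 0.94) = 50.6 / 151.34 = 0.33

0.33 deg


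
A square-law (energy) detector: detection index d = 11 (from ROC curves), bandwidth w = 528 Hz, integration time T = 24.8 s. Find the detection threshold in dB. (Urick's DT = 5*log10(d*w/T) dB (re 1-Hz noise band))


DT = 5*log10(d*w/T) = 5*log10(11 * 528 / 24.8) = 5*log10(234.19) = 11.85

11.85 dB


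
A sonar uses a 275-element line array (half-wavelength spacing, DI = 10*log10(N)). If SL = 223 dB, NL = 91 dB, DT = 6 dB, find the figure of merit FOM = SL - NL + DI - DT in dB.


150.39 dB


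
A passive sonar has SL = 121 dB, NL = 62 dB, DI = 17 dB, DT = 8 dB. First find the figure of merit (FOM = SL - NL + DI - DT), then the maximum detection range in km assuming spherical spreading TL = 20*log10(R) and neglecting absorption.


Step 1: FOM = SL - NL + DI - DT = 121 - 62 + 17 - 8 = 68 dB
Step 2: at max range FOM = TL = 20*log10(R), so R = 10^(68/20) = 2511.89 m = 2.51 km

2.51 km


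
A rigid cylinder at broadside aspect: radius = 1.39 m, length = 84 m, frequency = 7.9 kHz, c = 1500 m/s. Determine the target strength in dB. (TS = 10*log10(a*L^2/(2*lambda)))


44.12 dB


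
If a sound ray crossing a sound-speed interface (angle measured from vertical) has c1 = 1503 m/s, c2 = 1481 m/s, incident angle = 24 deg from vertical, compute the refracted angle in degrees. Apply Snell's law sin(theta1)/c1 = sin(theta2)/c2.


23.63 deg


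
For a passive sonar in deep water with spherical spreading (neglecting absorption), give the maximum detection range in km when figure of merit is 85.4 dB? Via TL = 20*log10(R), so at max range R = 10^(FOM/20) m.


At max range FOM = TL, so 20*log10(R) = 85.4
R = 10^(85.4/20) = 18620.87 m = 18.62 km

18.62 km


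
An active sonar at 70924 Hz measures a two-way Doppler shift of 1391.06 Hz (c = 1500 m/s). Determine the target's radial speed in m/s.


From fd = 2*f*v/c, v = c*fd/(2*f) = 1500 * 1391.06 / (2*70924) = 14.71

14.71 m/s


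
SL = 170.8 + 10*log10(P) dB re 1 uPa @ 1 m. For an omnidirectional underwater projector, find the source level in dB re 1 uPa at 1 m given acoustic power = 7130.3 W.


209.33 dB


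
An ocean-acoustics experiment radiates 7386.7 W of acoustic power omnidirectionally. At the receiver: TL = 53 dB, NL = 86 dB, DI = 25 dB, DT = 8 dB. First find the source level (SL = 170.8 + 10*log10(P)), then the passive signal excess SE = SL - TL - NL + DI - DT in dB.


Step 1: SL = 170.8 + 10*log10(7386.7) = 209.48 dB
Step 2: SE = SL - TL - NL + DI - DT = 209.48 - 53 - 86 + 25 - 8 = 87.48

87.48 dB


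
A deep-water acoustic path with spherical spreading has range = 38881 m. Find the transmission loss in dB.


TL = 20*log10(38881) = 91.79

91.79 dB


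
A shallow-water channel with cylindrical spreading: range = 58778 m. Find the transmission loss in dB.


TL = 10*log10(58778) = 47.69

47.69 dB


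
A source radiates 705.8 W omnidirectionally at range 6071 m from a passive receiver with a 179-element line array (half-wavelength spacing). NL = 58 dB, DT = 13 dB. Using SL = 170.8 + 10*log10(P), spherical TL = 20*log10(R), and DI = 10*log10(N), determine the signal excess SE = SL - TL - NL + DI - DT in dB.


Step 1: SL = 170.8 + 10*log10(705.8) = 199.29 dB
Step 2: TL = 20*log10(6071) = 75.67 dB
Step 3: DI = 10*log10(179) = 22.53 dB
Step 4: SE = SL - TL - NL + DI - DT = 199.29 - 75.67 - 58 + 22.53 - 13 = 75.15

75.15 dB


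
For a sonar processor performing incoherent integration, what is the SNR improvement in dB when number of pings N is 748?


Gain = 5*log10(748) = 14.37

14.37 dB


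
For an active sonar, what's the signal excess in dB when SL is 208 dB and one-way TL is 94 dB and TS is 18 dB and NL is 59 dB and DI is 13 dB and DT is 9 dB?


-17 dB


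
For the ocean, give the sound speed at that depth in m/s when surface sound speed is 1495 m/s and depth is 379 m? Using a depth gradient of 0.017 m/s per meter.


c = 1495 + 0.017 * 379 = 1501.443

1501.443 m/s


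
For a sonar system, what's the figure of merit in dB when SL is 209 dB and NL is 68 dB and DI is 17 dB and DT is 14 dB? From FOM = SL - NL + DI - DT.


FOM = SL - NL + DI - DT = 209 - 68 + 17 - 14 = 144

144 dB


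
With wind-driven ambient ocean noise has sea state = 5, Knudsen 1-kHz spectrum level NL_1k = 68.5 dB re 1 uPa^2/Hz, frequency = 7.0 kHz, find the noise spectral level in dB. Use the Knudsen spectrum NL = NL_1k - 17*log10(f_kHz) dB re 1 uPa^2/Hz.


NL = NL_1k - 17*log10(f_kHz) = 68.5 - 17*log10(7.0) = 68.5 - (14.37) = 54.13

54.13 dB


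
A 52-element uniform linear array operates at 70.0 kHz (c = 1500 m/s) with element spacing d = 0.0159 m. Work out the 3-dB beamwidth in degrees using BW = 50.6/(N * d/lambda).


Step 1: lambda = 1500/70000 = 0.02143 m
Step 2: d/lambda = 0.0159/0.02143 = 0.742
Step 3: BW = 50.6/(N * d/lambda) = 50.6/(52 * 0.742) = 1.31

1.31 deg


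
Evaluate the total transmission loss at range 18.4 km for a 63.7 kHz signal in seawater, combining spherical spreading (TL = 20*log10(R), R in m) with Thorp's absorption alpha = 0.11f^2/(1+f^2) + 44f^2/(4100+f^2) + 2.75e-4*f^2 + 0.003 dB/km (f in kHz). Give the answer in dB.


510.61 dB


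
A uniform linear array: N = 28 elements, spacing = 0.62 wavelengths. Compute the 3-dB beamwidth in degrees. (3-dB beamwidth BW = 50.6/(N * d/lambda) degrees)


BW = 50.6 / (28 * 0.62) = 50.6 / 17.36 = 2.91

2.91 deg


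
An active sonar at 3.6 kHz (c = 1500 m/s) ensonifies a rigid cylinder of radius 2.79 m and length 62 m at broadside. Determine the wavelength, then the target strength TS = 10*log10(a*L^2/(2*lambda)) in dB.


Step 1: lambda = c/f = 1500/3600 = 0.41667 m
Step 2: TS = 10*log10(a*L^2/(2*lambda)) = 10*log10(2.79*62^2/(2*0.41667)) = 41.1

41.1 dB


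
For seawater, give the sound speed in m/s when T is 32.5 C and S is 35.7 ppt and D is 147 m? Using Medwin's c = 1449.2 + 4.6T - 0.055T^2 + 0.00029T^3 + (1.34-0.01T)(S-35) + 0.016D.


c = 1449.2 + 4.6*32.5 - 0.055*32.5^2 + 0.00029*32.5^3 + (1.34 - 0.01*32.5)*(35.7 - 35) + 0.016*147 = 1553.62

1553.62 m/s


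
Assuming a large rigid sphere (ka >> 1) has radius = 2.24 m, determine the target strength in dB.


0.98 dB


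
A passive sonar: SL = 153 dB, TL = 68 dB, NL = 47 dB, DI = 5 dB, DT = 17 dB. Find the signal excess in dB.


SE = SL - TL - NL + DI - DT = 153 - 68 - 47 + 5 - 17 = 26

26 dB


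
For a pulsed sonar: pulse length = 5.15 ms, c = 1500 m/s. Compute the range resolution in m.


3.8625 m


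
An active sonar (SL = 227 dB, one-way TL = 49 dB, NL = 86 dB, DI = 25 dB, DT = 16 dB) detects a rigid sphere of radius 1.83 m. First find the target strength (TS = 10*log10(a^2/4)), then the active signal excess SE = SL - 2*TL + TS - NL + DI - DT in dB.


Step 1: TS = 10*log10(1.83^2/4) = -0.77 dB
Step 2: SE = SL - 2*TL + TS - NL + DI - DT = 227 - 2*49 + (-0.77) - 86 + 25 - 16 = 51.23

51.23 dB


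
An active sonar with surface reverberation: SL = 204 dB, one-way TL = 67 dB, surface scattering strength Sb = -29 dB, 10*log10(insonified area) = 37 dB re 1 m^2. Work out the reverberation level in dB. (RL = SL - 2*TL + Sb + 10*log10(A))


RL = SL - 2*TL + Sb + 10*log10(A) = 204 - 2*67 + (-29) + 37 = 78

78 dB


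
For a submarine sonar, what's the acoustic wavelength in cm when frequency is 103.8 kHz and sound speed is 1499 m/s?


lambda = c/f = 1499 / 103800 = 0.0144 m = 1.44 cm

1.44 cm


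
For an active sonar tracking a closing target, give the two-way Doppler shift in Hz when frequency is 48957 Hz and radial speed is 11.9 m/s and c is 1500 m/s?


fd = 2*f*v/c = 2 * 48957 * 11.9 / 1500 = 776.78

776.78 Hz


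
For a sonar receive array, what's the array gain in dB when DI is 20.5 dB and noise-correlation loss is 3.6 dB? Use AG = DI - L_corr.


AG = DI - L_corr = 20.5 - 3.6 = 16.9

16.9 dB


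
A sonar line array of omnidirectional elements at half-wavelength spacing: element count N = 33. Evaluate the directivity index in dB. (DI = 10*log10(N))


15.19 dB


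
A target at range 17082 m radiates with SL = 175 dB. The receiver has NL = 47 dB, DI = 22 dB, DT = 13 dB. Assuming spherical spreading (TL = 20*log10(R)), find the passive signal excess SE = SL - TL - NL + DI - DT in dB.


52.35 dB


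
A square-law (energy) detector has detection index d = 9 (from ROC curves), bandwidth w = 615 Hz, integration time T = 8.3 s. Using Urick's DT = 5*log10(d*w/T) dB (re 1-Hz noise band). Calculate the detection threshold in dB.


14.12 dB


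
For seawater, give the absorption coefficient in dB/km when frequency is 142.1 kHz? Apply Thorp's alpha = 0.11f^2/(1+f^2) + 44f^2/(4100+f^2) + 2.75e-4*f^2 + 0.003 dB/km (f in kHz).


f^2 = 20192.41
alpha = 0.11*20192.41/(1+20192.41) + 44*20192.41/(4100+20192.41) + 2.75e-4*20192.41 + 0.003 = 42.24

42.24 dB/km


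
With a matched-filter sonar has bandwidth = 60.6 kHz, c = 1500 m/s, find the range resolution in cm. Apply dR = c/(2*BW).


1.24 cm


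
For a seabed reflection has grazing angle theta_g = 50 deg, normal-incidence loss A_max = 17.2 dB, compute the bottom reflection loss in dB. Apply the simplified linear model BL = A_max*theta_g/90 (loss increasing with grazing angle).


9.56 dB


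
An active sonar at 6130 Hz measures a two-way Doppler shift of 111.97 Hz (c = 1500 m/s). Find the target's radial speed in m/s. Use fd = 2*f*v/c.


From fd = 2*f*v/c, v = c*fd/(2*f) = 1500 * 111.97 / (2*6130) = 13.7

13.7 m/s


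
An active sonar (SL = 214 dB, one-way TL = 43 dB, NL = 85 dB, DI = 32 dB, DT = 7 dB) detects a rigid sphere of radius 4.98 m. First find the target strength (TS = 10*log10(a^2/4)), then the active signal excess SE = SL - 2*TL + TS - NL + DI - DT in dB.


Step 1: TS = 10*log10(4.98^2/4) = 7.92 dB
Step 2: SE = SL - 2*TL + TS - NL + DI - DT = 214 - 2*43 + (7.92) - 85 + 32 - 7 = 75.92

75.92 dB


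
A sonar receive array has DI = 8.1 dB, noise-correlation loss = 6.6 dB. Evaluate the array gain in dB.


1.5 dB


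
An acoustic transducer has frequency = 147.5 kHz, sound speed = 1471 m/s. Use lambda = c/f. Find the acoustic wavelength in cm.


lambda = c/f = 1471 / 147500 = 0.01 m = 1.0 cm

1.0 cm


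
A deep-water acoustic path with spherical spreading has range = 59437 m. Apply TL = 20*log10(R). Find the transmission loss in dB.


95.48 dB


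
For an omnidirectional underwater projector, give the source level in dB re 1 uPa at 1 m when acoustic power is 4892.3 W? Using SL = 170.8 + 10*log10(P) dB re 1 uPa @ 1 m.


207.7 dB


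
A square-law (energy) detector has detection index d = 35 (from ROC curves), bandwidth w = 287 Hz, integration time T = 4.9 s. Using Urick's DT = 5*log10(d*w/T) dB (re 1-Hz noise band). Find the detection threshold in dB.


DT = 5*log10(d*w/T) = 5*log10(35 * 287 / 4.9) = 5*log10(2050.0) = 16.56

16.56 dB


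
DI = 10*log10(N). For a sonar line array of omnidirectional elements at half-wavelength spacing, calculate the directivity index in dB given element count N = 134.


DI = 10*log10(134) = 21.27

21.27 dB


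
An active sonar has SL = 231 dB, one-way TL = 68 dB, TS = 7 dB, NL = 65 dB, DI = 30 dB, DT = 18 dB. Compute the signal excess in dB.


49 dB


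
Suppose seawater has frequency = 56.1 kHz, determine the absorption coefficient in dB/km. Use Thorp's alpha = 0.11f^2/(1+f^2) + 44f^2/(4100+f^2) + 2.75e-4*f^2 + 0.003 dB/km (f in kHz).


20.086 dB/km


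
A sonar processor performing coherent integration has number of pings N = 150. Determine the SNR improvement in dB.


21.76 dB
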